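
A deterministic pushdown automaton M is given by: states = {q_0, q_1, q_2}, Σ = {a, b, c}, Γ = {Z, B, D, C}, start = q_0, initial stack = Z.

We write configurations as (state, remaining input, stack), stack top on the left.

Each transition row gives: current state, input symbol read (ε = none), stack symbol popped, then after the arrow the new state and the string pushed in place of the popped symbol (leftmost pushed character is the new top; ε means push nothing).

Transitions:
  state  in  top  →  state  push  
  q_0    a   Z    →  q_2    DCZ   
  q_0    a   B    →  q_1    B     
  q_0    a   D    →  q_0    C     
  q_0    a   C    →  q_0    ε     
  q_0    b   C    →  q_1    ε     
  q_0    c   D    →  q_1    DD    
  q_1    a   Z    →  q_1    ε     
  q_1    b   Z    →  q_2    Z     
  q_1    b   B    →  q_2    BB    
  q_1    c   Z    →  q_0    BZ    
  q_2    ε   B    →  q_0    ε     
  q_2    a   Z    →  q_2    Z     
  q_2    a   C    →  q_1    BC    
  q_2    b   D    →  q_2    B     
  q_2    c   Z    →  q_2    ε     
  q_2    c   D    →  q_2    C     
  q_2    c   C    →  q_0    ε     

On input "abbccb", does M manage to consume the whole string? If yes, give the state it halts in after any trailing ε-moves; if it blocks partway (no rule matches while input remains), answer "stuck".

stuck

(q_0, abbccb, Z)
  read a, top Z: go to q_2, push DCZ → (q_2, bbccb, DCZ)
  read b, top D: go to q_2, push B → (q_2, bccb, BCZ)
  ε-move, top B: go to q_0, push ε → (q_0, bccb, CZ)
  read b, top C: go to q_1, push ε → (q_1, ccb, Z)
  read c, top Z: go to q_0, push BZ → (q_0, cb, BZ)
No transition for (q_0, c, top B); M blocks with input cb remaining.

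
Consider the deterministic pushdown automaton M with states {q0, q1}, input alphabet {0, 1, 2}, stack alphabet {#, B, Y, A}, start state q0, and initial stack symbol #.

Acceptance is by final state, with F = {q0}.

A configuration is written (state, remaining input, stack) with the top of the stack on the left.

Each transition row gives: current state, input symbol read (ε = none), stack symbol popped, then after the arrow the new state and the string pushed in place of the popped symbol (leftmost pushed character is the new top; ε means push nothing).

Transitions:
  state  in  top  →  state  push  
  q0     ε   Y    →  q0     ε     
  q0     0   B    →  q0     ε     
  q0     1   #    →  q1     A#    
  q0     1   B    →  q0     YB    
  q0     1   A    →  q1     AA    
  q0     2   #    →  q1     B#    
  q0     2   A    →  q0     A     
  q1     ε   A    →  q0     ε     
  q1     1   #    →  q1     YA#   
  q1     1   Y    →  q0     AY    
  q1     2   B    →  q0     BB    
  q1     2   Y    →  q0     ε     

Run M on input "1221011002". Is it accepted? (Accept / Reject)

Reject

(q0, 1221011002, #)
  read 1, top #: go to q1, push A# → (q1, 221011002, A#)
  ε-move, top A: go to q0, push ε → (q0, 221011002, #)
  read 2, top #: go to q1, push B# → (q1, 21011002, B#)
  read 2, top B: go to q0, push BB → (q0, 1011002, BB#)
  read 1, top B: go to q0, push YB → (q0, 011002, YBB#)
  ε-move, top Y: go to q0, push ε → (q0, 011002, BB#)
  read 0, top B: go to q0, push ε → (q0, 11002, B#)
  read 1, top B: go to q0, push YB → (q0, 1002, YB#)
  ε-move, top Y: go to q0, push ε → (q0, 1002, B#)
  read 1, top B: go to q0, push YB → (q0, 002, YB#)
  ε-move, top Y: go to q0, push ε → (q0, 002, B#)
  read 0, top B: go to q0, push ε → (q0, 02, #)
No transition applies at (q0, 02, #); input not fully consumed.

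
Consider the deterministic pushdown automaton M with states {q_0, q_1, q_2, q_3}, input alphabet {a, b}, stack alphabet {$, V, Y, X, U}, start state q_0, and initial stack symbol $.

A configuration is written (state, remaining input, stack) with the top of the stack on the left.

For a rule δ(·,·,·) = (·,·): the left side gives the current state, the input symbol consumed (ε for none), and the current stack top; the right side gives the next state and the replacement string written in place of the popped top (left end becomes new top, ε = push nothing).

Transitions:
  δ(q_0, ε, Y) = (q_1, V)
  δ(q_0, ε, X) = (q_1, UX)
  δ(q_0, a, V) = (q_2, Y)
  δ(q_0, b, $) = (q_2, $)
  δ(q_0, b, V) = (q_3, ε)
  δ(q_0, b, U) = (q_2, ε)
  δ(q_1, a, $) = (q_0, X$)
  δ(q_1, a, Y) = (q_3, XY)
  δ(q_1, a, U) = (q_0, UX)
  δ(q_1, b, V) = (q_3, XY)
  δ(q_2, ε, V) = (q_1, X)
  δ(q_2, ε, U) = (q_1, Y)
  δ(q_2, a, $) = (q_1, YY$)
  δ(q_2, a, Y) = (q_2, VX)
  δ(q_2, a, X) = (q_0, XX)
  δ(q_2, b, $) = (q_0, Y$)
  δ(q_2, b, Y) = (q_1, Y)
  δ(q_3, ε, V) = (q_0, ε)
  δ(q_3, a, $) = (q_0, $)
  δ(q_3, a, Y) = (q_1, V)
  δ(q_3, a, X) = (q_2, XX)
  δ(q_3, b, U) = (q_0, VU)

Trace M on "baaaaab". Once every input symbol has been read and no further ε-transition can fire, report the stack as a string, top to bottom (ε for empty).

(q_0, baaaaab, $)
  read b, top $: go to q_2, push $ → (q_2, aaaaab, $)
  read a, top $: go to q_1, push YY$ → (q_1, aaaab, YY$)
  read a, top Y: go to q_3, push XY → (q_3, aaab, XYY$)
  read a, top X: go to q_2, push XX → (q_2, aab, XXYY$)
  read a, top X: go to q_0, push XX → (q_0, ab, XXXYY$)
  ε-move, top X: go to q_1, push UX → (q_1, ab, UXXXYY$)
  read a, top U: go to q_0, push UX → (q_0, b, UXXXXYY$)
  read b, top U: go to q_2, push ε → (q_2, ε, XXXXYY$)
All input consumed in state q_2 with stack XXXXYY$.

XXXXYY$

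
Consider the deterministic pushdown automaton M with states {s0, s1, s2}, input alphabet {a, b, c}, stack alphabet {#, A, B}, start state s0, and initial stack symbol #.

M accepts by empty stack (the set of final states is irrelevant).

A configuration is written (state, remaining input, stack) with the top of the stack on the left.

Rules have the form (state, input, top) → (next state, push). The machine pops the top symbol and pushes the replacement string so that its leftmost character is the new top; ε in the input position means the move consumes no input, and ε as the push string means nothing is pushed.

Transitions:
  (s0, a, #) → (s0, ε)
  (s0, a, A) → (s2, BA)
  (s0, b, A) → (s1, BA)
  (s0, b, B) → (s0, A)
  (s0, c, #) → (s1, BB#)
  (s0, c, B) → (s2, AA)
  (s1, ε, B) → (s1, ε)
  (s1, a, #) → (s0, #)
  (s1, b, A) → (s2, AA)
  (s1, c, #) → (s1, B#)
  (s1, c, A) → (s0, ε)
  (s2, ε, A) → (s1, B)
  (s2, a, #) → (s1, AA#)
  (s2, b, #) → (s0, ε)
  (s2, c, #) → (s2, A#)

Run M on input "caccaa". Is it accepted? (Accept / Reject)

(s0, caccaa, #)
  read c, top #: go to s1, push BB# → (s1, accaa, BB#)
  ε-move, top B: go to s1, push ε → (s1, accaa, B#)
  ε-move, top B: go to s1, push ε → (s1, accaa, #)
  read a, top #: go to s0, push # → (s0, ccaa, #)
  read c, top #: go to s1, push BB# → (s1, caa, BB#)
  ε-move, top B: go to s1, push ε → (s1, caa, B#)
  ε-move, top B: go to s1, push ε → (s1, caa, #)
  read c, top #: go to s1, push B# → (s1, aa, B#)
  ε-move, top B: go to s1, push ε → (s1, aa, #)
  read a, top #: go to s0, push # → (s0, a, #)
  read a, top #: go to s0, push ε → (s0, ε, ε)
All input consumed and the stack is empty.

Accept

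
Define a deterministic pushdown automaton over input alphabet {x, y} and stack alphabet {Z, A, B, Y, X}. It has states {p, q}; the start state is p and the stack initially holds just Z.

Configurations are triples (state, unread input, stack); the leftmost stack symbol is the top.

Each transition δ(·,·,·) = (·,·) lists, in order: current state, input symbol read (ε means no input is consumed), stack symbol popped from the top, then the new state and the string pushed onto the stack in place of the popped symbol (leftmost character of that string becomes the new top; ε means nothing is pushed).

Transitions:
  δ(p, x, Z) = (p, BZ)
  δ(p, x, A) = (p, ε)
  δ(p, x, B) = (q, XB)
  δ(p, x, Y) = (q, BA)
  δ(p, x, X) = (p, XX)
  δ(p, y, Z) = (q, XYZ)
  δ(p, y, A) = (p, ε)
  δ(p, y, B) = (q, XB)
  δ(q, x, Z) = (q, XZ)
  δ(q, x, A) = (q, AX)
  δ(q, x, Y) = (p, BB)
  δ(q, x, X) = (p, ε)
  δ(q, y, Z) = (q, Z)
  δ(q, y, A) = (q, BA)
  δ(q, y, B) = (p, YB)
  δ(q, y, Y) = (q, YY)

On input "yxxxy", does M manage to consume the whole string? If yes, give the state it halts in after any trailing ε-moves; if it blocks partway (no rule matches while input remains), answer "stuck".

stuck

(p, yxxxy, Z)
  read y, top Z: go to q, push XYZ → (q, xxxy, XYZ)
  read x, top X: go to p, push ε → (p, xxy, YZ)
  read x, top Y: go to q, push BA → (q, xy, BAZ)
No transition for (q, x, top B); M blocks with input xy remaining.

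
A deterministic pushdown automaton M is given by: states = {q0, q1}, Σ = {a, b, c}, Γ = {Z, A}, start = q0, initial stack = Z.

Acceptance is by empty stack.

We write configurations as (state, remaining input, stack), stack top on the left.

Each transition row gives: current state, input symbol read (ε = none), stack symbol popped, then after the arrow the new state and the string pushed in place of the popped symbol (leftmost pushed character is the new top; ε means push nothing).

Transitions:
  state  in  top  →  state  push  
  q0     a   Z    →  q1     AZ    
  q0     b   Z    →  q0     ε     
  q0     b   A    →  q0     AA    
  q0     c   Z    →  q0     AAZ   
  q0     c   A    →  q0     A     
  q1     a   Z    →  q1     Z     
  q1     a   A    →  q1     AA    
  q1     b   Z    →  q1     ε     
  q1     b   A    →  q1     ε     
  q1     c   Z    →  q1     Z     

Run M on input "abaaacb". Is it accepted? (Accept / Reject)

(q0, abaaacb, Z)
  read a, top Z: go to q1, push AZ → (q1, baaacb, AZ)
  read b, top A: go to q1, push ε → (q1, aaacb, Z)
  read a, top Z: go to q1, push Z → (q1, aacb, Z)
  read a, top Z: go to q1, push Z → (q1, acb, Z)
  read a, top Z: go to q1, push Z → (q1, cb, Z)
  read c, top Z: go to q1, push Z → (q1, b, Z)
  read b, top Z: go to q1, push ε → (q1, ε, ε)
All input consumed and the stack is empty.

Accept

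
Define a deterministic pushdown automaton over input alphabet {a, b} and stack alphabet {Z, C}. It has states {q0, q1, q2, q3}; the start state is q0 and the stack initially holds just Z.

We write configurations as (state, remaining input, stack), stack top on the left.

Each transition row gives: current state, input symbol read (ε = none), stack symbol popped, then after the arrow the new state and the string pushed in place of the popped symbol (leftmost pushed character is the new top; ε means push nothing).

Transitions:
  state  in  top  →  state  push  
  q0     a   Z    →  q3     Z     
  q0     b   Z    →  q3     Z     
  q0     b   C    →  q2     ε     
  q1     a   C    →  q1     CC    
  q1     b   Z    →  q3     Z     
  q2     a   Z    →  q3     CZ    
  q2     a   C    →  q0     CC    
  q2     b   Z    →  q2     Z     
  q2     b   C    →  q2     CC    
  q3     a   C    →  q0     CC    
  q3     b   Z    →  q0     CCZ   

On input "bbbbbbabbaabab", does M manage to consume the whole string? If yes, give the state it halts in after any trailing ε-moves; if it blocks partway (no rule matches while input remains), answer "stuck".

stuck

(q0, bbbbbbabbaabab, Z)
  read b, top Z: go to q3, push Z → (q3, bbbbbabbaabab, Z)
  read b, top Z: go to q0, push CCZ → (q0, bbbbabbaabab, CCZ)
  read b, top C: go to q2, push ε → (q2, bbbabbaabab, CZ)
  read b, top C: go to q2, push CC → (q2, bbabbaabab, CCZ)
  read b, top C: go to q2, push CC → (q2, babbaabab, CCCZ)
  read b, top C: go to q2, push CC → (q2, abbaabab, CCCCZ)
  read a, top C: go to q0, push CC → (q0, bbaabab, CCCCCZ)
  read b, top C: go to q2, push ε → (q2, baabab, CCCCZ)
  read b, top C: go to q2, push CC → (q2, aabab, CCCCCZ)
  read a, top C: go to q0, push CC → (q0, abab, CCCCCCZ)
No transition for (q0, a, top C); M blocks with input abab remaining.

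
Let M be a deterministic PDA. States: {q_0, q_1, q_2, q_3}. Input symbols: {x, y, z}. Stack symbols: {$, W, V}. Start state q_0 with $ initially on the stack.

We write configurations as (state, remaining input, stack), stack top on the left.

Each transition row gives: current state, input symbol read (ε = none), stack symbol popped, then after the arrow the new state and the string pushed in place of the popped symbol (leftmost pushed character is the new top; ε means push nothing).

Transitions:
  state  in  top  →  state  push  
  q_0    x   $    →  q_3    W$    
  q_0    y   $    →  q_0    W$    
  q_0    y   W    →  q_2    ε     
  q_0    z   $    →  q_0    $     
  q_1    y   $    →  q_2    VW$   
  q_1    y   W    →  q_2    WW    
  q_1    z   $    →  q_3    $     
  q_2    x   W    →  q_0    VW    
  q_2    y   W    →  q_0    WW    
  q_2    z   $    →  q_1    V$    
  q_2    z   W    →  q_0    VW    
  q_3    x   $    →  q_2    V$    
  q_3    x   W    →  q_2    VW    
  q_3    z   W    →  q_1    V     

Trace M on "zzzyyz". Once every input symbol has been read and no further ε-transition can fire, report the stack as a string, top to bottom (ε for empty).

(q_0, zzzyyz, $) ⊢ (q_0, zzyyz, $) ⊢ (q_0, zyyz, $) ⊢ (q_0, yyz, $) ⊢ (q_0, yz, W$) ⊢ (q_2, z, $) ⊢ (q_1, ε, V$)
All input consumed in state q_1 with stack V$.

V$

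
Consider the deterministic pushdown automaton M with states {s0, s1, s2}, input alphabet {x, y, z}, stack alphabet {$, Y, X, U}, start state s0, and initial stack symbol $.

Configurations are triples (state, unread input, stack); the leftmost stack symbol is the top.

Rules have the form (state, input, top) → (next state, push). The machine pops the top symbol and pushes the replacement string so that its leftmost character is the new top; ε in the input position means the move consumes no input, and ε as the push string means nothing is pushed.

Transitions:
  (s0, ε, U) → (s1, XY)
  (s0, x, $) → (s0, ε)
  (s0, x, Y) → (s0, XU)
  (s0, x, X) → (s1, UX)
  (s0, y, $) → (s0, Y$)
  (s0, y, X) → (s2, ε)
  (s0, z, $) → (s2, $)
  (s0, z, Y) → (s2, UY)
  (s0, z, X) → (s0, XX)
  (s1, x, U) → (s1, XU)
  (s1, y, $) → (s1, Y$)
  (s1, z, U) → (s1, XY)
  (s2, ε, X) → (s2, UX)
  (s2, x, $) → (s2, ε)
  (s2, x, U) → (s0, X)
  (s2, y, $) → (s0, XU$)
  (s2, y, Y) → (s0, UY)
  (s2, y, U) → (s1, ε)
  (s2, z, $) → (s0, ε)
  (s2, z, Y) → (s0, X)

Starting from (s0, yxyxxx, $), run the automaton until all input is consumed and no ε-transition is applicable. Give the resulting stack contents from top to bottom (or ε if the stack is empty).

(s0, yxyxxx, $)
  read y, top $: go to s0, push Y$ → (s0, xyxxx, Y$)
  read x, top Y: go to s0, push XU → (s0, yxxx, XU$)
  read y, top X: go to s2, push ε → (s2, xxx, U$)
  read x, top U: go to s0, push X → (s0, xx, X$)
  read x, top X: go to s1, push UX → (s1, x, UX$)
  read x, top U: go to s1, push XU → (s1, ε, XUX$)
All input consumed in state s1 with stack XUX$.

XUX$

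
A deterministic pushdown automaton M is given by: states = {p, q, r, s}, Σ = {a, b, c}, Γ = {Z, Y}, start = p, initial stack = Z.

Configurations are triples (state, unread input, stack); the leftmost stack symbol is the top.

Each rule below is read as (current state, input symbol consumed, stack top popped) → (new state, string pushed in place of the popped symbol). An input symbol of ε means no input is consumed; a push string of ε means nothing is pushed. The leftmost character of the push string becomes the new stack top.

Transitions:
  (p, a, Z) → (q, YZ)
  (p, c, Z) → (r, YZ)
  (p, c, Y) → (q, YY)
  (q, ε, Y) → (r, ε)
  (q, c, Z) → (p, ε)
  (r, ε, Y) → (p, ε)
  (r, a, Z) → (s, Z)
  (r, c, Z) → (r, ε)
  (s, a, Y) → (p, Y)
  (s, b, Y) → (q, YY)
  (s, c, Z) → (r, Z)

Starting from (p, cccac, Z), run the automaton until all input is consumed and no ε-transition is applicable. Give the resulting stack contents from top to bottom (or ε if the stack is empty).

ε

(p, cccac, Z)
  read c, top Z: go to r, push YZ → (r, ccac, YZ)
  ε-move, top Y: go to p, push ε → (p, ccac, Z)
  read c, top Z: go to r, push YZ → (r, cac, YZ)
  ε-move, top Y: go to p, push ε → (p, cac, Z)
  read c, top Z: go to r, push YZ → (r, ac, YZ)
  ε-move, top Y: go to p, push ε → (p, ac, Z)
  read a, top Z: go to q, push YZ → (q, c, YZ)
  ε-move, top Y: go to r, push ε → (r, c, Z)
  read c, top Z: go to r, push ε → (r, ε, ε)
All input consumed in state r with stack ε.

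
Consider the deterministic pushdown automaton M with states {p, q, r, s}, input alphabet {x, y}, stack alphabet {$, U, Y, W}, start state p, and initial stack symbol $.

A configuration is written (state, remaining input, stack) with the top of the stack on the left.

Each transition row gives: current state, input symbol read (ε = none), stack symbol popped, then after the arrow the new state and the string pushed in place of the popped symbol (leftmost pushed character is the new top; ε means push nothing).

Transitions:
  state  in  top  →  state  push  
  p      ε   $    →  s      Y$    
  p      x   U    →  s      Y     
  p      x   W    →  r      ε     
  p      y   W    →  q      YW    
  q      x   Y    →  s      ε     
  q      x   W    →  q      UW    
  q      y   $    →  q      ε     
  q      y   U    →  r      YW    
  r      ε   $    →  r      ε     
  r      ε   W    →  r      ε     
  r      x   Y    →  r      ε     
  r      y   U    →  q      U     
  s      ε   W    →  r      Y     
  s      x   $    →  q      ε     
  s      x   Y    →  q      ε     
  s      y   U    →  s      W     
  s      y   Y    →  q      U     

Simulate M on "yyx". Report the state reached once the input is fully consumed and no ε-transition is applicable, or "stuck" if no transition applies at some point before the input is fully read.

r

(p, yyx, $) ⊢ (s, yyx, Y$) ⊢ (q, yx, U$) ⊢ (r, x, YW$) ⊢ (r, ε, W$) ⊢ (r, ε, $) ⊢ (r, ε, ε)
All input consumed; M is in state r.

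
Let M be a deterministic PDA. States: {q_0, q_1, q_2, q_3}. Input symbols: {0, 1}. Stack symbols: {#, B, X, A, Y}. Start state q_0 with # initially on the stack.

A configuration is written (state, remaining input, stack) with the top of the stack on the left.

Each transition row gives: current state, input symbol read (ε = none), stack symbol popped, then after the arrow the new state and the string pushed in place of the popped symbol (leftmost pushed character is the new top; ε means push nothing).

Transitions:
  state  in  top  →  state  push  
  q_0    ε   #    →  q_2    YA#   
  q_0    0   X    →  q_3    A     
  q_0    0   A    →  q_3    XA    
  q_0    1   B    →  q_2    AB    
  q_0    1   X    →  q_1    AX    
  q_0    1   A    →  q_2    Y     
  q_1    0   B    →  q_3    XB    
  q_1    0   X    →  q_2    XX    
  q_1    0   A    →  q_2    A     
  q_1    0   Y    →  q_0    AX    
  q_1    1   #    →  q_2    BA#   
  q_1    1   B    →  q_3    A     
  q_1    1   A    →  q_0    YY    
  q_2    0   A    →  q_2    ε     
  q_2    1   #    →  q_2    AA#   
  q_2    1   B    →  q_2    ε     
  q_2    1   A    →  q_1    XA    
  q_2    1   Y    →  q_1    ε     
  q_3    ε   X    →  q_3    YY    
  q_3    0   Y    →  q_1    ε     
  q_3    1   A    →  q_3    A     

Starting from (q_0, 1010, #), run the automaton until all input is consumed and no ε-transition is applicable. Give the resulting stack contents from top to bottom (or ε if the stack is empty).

XXA#

(q_0, 1010, #)
  ε-move, top #: go to q_2, push YA# → (q_2, 1010, YA#)
  read 1, top Y: go to q_1, push ε → (q_1, 010, A#)
  read 0, top A: go to q_2, push A → (q_2, 10, A#)
  read 1, top A: go to q_1, push XA → (q_1, 0, XA#)
  read 0, top X: go to q_2, push XX → (q_2, ε, XXA#)
All input consumed in state q_2 with stack XXA#.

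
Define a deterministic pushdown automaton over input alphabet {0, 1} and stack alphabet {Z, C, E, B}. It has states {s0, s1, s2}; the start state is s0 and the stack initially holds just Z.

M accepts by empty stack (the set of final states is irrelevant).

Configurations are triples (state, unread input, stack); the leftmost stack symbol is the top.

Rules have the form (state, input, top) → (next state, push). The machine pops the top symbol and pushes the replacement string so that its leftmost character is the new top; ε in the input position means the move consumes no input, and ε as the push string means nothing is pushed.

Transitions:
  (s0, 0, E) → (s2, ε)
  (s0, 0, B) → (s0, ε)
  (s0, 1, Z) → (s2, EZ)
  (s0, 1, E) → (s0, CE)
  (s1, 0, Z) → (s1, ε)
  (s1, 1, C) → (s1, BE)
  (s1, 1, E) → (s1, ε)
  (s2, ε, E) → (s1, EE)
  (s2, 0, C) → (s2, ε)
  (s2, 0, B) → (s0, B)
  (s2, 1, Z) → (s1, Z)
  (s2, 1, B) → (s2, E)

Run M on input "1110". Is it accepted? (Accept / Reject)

Accept

(s0, 1110, Z) ⊢ (s2, 110, EZ) ⊢ (s1, 110, EEZ) ⊢ (s1, 10, EZ) ⊢ (s1, 0, Z) ⊢ (s1, ε, ε)
All input consumed and the stack is empty.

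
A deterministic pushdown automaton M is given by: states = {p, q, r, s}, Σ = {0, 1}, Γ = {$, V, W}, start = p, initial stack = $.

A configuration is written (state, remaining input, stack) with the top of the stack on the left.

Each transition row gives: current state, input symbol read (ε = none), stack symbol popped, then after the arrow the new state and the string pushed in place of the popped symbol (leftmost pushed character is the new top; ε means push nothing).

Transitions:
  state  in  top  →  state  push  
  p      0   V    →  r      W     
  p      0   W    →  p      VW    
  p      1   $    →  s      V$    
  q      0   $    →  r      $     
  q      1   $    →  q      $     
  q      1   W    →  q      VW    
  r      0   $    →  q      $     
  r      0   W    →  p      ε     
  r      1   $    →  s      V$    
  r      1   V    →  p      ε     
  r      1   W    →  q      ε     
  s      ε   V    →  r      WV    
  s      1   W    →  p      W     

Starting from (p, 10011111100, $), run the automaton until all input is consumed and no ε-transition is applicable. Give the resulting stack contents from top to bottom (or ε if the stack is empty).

(p, 10011111100, $)
  read 1, top $: go to s, push V$ → (s, 0011111100, V$)
  ε-move, top V: go to r, push WV → (r, 0011111100, WV$)
  read 0, top W: go to p, push ε → (p, 011111100, V$)
  read 0, top V: go to r, push W → (r, 11111100, W$)
  read 1, top W: go to q, push ε → (q, 1111100, $)
  read 1, top $: go to q, push $ → (q, 111100, $)
  read 1, top $: go to q, push $ → (q, 11100, $)
  read 1, top $: go to q, push $ → (q, 1100, $)
  read 1, top $: go to q, push $ → (q, 100, $)
  read 1, top $: go to q, push $ → (q, 00, $)
  read 0, top $: go to r, push $ → (r, 0, $)
  read 0, top $: go to q, push $ → (q, ε, $)
All input consumed in state q with stack $.

$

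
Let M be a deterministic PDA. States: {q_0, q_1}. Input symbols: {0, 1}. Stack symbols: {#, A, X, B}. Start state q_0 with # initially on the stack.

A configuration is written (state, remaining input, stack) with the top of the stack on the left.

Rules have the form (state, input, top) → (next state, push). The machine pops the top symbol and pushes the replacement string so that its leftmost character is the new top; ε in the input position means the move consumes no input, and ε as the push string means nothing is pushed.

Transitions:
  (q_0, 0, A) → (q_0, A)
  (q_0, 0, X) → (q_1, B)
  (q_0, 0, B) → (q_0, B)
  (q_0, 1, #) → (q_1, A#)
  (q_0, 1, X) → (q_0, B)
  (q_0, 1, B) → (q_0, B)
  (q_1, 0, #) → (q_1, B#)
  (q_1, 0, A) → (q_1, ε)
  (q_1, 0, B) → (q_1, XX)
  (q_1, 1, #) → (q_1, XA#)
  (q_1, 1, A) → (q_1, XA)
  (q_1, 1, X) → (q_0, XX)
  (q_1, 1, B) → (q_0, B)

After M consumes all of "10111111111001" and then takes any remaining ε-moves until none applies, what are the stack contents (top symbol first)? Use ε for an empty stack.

BXA#

(q_0, 10111111111001, #) ⊢ (q_1, 0111111111001, A#) ⊢ (q_1, 111111111001, #) ⊢ (q_1, 11111111001, XA#) ⊢ (q_0, 1111111001, XXA#) ⊢ (q_0, 111111001, BXA#) ⊢ (q_0, 11111001, BXA#) ⊢ (q_0, 1111001, BXA#) ⊢ (q_0, 111001, BXA#) ⊢ (q_0, 11001, BXA#) ⊢ (q_0, 1001, BXA#) ⊢ (q_0, 001, BXA#) ⊢ (q_0, 01, BXA#) ⊢ (q_0, 1, BXA#) ⊢ (q_0, ε, BXA#)
All input consumed in state q_0 with stack BXA#.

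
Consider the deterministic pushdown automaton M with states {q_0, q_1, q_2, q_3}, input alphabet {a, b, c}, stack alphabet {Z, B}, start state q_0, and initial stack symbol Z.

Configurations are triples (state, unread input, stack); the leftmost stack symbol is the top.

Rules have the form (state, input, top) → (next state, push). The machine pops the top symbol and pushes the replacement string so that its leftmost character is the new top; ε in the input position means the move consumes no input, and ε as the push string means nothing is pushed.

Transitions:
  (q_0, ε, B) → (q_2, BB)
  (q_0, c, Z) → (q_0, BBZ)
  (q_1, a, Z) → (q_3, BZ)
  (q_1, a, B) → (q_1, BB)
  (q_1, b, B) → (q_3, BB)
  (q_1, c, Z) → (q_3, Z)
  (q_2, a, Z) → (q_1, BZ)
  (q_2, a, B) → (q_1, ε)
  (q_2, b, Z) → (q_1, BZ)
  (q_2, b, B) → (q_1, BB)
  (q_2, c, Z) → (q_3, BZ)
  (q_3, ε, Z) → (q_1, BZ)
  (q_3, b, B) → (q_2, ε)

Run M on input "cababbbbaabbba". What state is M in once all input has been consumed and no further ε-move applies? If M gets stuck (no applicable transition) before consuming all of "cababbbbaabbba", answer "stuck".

stuck

(q_0, cababbbbaabbba, Z)
  read c, top Z: go to q_0, push BBZ → (q_0, ababbbbaabbba, BBZ)
  ε-move, top B: go to q_2, push BB → (q_2, ababbbbaabbba, BBBZ)
  read a, top B: go to q_1, push ε → (q_1, babbbbaabbba, BBZ)
  read b, top B: go to q_3, push BB → (q_3, abbbbaabbba, BBBZ)
No transition for (q_3, a, top B); M blocks with input abbbbaabbba remaining.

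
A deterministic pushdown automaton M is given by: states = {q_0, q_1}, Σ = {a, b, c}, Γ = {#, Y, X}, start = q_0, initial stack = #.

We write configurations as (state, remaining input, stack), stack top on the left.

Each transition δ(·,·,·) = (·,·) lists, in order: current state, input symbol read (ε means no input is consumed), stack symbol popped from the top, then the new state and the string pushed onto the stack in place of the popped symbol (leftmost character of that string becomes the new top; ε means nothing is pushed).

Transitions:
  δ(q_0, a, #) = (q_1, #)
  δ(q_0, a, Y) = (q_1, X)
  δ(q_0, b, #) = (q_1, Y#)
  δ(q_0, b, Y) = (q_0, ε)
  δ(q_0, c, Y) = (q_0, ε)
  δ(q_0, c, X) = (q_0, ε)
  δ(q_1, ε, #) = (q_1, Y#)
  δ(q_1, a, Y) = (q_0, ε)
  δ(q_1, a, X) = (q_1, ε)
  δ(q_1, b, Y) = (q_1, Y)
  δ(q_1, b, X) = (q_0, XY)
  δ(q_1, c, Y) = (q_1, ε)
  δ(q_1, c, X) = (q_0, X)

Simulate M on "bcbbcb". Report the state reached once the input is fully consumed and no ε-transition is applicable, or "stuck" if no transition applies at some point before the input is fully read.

q_1

(q_0, bcbbcb, #) ⊢ (q_1, cbbcb, Y#) ⊢ (q_1, bbcb, #) ⊢ (q_1, bbcb, Y#) ⊢ (q_1, bcb, Y#) ⊢ (q_1, cb, Y#) ⊢ (q_1, b, #) ⊢ (q_1, b, Y#) ⊢ (q_1, ε, Y#)
All input consumed; M is in state q_1.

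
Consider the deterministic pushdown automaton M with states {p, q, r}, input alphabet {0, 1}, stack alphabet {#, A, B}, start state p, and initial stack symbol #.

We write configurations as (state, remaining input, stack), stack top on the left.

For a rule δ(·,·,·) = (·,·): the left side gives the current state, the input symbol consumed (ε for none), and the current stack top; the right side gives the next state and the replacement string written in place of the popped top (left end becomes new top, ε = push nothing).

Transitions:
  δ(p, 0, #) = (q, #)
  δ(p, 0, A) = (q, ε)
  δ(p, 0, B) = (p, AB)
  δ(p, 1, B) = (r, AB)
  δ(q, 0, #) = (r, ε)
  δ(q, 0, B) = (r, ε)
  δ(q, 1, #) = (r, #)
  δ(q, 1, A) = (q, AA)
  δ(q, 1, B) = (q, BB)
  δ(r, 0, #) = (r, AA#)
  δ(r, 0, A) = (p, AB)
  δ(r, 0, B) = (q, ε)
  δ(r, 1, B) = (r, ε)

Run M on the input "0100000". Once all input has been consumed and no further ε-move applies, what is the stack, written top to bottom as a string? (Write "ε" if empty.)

(p, 0100000, #) ⊢ (q, 100000, #) ⊢ (r, 00000, #) ⊢ (r, 0000, AA#) ⊢ (p, 000, ABA#) ⊢ (q, 00, BA#) ⊢ (r, 0, A#) ⊢ (p, ε, AB#)
All input consumed in state p with stack AB#.

AB#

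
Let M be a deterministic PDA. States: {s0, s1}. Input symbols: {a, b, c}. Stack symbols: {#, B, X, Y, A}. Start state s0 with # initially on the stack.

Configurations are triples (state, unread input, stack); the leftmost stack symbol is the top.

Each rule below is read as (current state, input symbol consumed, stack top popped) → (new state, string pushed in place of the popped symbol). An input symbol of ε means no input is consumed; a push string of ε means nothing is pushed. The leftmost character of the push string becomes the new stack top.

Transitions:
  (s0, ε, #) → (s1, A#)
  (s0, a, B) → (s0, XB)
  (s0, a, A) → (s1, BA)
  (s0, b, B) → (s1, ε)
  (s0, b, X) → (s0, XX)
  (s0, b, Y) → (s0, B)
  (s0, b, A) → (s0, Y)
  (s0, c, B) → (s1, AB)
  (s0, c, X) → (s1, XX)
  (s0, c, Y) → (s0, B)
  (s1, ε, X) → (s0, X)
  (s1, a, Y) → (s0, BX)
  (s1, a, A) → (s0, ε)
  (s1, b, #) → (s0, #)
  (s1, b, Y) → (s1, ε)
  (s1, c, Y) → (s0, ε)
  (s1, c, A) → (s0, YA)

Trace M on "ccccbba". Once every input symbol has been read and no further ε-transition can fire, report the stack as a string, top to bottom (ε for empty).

BA#

(s0, ccccbba, #)
  ε-move, top #: go to s1, push A# → (s1, ccccbba, A#)
  read c, top A: go to s0, push YA → (s0, cccbba, YA#)
  read c, top Y: go to s0, push B → (s0, ccbba, BA#)
  read c, top B: go to s1, push AB → (s1, cbba, ABA#)
  read c, top A: go to s0, push YA → (s0, bba, YABA#)
  read b, top Y: go to s0, push B → (s0, ba, BABA#)
  read b, top B: go to s1, push ε → (s1, a, ABA#)
  read a, top A: go to s0, push ε → (s0, ε, BA#)
All input consumed in state s0 with stack BA#.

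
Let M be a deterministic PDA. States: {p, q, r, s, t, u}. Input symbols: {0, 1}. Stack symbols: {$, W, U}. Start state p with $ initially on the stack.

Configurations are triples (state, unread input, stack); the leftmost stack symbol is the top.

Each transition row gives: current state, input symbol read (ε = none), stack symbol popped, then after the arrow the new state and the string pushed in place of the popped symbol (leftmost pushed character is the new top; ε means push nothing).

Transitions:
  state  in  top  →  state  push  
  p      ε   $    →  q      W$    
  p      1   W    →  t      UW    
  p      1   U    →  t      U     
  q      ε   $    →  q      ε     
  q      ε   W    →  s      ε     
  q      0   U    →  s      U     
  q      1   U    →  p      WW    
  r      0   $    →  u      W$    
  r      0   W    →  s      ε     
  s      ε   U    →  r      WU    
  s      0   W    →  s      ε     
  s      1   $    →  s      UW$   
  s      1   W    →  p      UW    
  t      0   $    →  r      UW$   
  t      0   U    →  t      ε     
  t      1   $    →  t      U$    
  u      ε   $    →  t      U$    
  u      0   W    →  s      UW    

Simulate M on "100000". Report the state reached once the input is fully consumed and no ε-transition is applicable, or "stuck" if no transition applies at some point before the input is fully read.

r

(p, 100000, $)
  ε-move, top $: go to q, push W$ → (q, 100000, W$)
  ε-move, top W: go to s, push ε → (s, 100000, $)
  read 1, top $: go to s, push UW$ → (s, 00000, UW$)
  ε-move, top U: go to r, push WU → (r, 00000, WUW$)
  read 0, top W: go to s, push ε → (s, 0000, UW$)
  ε-move, top U: go to r, push WU → (r, 0000, WUW$)
  read 0, top W: go to s, push ε → (s, 000, UW$)
  ε-move, top U: go to r, push WU → (r, 000, WUW$)
  read 0, top W: go to s, push ε → (s, 00, UW$)
  ε-move, top U: go to r, push WU → (r, 00, WUW$)
  read 0, top W: go to s, push ε → (s, 0, UW$)
  ε-move, top U: go to r, push WU → (r, 0, WUW$)
  read 0, top W: go to s, push ε → (s, ε, UW$)
  ε-move, top U: go to r, push WU → (r, ε, WUW$)
All input consumed; M is in state r.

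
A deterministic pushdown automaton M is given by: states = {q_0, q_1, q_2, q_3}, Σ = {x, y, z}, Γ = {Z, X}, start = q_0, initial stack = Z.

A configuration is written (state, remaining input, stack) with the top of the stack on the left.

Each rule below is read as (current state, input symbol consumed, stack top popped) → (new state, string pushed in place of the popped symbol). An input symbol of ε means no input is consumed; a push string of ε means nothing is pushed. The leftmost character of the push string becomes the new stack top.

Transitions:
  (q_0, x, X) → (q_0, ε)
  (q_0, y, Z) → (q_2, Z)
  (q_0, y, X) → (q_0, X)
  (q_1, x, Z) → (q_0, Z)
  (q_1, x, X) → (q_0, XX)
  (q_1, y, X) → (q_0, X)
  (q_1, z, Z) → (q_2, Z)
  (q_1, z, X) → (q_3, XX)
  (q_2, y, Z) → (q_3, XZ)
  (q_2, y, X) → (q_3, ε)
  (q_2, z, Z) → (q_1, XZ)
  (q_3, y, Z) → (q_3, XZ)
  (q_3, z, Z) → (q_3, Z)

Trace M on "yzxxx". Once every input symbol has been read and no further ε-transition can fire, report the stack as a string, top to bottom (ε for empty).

(q_0, yzxxx, Z)
  read y, top Z: go to q_2, push Z → (q_2, zxxx, Z)
  read z, top Z: go to q_1, push XZ → (q_1, xxx, XZ)
  read x, top X: go to q_0, push XX → (q_0, xx, XXZ)
  read x, top X: go to q_0, push ε → (q_0, x, XZ)
  read x, top X: go to q_0, push ε → (q_0, ε, Z)
All input consumed in state q_0 with stack Z.

Z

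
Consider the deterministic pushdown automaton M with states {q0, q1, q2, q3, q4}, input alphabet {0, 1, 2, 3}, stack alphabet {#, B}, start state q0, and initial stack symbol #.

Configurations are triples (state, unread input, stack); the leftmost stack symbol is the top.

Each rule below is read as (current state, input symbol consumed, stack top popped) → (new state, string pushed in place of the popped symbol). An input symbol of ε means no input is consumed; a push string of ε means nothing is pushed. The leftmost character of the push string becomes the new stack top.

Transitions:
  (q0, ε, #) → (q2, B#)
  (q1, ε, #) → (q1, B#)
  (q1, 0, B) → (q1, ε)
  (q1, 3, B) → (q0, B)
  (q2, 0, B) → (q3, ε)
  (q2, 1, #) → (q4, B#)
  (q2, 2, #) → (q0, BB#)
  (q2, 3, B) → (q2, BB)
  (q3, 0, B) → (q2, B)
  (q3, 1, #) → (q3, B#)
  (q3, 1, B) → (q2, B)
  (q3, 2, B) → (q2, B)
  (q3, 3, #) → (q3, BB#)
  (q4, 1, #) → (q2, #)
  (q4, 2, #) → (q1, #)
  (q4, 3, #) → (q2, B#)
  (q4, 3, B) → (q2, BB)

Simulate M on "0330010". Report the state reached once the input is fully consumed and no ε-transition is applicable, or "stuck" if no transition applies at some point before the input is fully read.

stuck

(q0, 0330010, #) ⊢ (q2, 0330010, B#) ⊢ (q3, 330010, #) ⊢ (q3, 30010, BB#)
No transition for (q3, 3, top B); M blocks with input 30010 remaining.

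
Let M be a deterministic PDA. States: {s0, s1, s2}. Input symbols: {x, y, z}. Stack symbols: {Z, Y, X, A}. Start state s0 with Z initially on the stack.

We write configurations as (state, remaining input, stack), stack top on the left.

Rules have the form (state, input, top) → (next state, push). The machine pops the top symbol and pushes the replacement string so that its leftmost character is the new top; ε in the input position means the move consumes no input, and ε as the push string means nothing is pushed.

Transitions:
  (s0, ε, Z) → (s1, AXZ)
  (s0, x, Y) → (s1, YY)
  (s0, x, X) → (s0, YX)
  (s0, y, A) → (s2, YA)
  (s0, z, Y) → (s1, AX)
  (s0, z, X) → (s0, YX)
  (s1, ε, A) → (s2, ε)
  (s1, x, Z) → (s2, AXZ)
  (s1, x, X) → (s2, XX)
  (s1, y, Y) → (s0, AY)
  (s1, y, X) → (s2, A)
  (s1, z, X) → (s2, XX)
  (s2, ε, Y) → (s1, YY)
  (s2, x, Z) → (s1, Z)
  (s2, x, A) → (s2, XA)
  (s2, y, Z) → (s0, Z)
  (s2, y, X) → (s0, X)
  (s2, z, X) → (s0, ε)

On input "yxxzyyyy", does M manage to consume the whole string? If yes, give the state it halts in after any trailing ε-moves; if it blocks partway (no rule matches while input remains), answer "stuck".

stuck

(s0, yxxzyyyy, Z)
  ε-move, top Z: go to s1, push AXZ → (s1, yxxzyyyy, AXZ)
  ε-move, top A: go to s2, push ε → (s2, yxxzyyyy, XZ)
  read y, top X: go to s0, push X → (s0, xxzyyyy, XZ)
  read x, top X: go to s0, push YX → (s0, xzyyyy, YXZ)
  read x, top Y: go to s1, push YY → (s1, zyyyy, YYXZ)
No transition for (s1, z, top Y); M blocks with input zyyyy remaining.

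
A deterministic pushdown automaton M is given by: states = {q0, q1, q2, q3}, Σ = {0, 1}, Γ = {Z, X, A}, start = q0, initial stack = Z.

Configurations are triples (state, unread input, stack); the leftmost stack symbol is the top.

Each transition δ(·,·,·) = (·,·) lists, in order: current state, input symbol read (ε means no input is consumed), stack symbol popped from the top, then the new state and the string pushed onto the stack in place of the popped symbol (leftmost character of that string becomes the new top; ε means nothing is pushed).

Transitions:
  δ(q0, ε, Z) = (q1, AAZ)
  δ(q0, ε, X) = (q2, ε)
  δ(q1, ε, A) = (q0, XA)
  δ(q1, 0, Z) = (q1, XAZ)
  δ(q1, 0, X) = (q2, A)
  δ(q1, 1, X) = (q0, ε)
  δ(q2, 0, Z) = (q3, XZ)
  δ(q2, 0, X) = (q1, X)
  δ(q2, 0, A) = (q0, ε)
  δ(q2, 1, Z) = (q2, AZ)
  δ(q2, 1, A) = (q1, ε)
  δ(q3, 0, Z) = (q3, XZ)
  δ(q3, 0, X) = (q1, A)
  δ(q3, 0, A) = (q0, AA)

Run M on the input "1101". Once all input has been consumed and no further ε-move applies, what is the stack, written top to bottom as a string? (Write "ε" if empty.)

(q0, 1101, Z) ⊢ (q1, 1101, AAZ) ⊢ (q0, 1101, XAAZ) ⊢ (q2, 1101, AAZ) ⊢ (q1, 101, AZ) ⊢ (q0, 101, XAZ) ⊢ (q2, 101, AZ) ⊢ (q1, 01, Z) ⊢ (q1, 1, XAZ) ⊢ (q0, ε, AZ)
All input consumed in state q0 with stack AZ.

AZ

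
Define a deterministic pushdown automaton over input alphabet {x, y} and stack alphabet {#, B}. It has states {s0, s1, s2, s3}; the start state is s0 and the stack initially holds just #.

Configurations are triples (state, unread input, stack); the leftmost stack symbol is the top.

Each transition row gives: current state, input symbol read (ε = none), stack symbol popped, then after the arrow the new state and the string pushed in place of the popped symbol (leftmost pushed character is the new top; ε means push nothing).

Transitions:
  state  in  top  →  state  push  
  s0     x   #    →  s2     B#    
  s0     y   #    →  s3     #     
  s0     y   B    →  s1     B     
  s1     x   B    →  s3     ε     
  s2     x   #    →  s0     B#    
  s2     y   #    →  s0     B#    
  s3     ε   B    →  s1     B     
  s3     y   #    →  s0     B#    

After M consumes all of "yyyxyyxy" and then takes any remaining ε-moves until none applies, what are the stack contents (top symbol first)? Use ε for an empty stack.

(s0, yyyxyyxy, #)
  read y, top #: go to s3, push # → (s3, yyxyyxy, #)
  read y, top #: go to s0, push B# → (s0, yxyyxy, B#)
  read y, top B: go to s1, push B → (s1, xyyxy, B#)
  read x, top B: go to s3, push ε → (s3, yyxy, #)
  read y, top #: go to s0, push B# → (s0, yxy, B#)
  read y, top B: go to s1, push B → (s1, xy, B#)
  read x, top B: go to s3, push ε → (s3, y, #)
  read y, top #: go to s0, push B# → (s0, ε, B#)
All input consumed in state s0 with stack B#.

B#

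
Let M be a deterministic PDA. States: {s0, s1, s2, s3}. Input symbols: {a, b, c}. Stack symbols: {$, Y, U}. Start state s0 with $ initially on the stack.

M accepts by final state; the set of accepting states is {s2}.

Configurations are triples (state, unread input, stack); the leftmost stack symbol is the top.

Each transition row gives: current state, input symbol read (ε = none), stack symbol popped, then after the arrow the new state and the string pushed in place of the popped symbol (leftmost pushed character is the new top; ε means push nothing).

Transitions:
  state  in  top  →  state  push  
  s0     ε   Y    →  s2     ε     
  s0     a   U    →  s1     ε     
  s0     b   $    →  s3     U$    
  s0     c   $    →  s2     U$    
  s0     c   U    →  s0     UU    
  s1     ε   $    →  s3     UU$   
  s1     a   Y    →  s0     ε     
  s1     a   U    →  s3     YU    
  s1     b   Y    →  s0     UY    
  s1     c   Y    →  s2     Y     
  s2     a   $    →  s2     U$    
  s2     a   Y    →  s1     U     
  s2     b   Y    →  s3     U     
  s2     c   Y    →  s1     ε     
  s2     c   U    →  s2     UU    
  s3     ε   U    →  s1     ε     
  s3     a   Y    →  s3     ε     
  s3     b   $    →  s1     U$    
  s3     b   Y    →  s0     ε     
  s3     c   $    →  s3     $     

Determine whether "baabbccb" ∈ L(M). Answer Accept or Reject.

(s0, baabbccb, $) ⊢ (s3, aabbccb, U$) ⊢ (s1, aabbccb, $) ⊢ (s3, aabbccb, UU$) ⊢ (s1, aabbccb, U$) ⊢ (s3, abbccb, YU$) ⊢ (s3, bbccb, U$) ⊢ (s1, bbccb, $) ⊢ (s3, bbccb, UU$) ⊢ (s1, bbccb, U$)
No transition applies at (s1, bbccb, U$); input not fully consumed.

Reject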